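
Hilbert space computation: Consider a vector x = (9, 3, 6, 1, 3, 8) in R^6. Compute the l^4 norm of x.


The l^4 norm = (sum |x_i|^4)^(1/4)
Sum of 4th powers = 6561 + 81 + 1296 + 1 + 81 + 4096 = 12116
||x||_4 = (12116)^(1/4) = 10.4916

10.4916


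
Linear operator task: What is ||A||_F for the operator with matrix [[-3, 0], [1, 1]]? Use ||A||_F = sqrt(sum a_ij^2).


||A||_F^2 = sum a_ij^2
= (-3)^2 + 0^2 + 1^2 + 1^2
= 9 + 0 + 1 + 1 = 11
||A||_F = sqrt(11) = 3.3166

3.3166


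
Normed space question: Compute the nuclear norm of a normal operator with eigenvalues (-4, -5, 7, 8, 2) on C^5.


For a normal operator, singular values equal |eigenvalues|.
Trace norm = sum |lambda_i| = 4 + 5 + 7 + 8 + 2
= 26

26


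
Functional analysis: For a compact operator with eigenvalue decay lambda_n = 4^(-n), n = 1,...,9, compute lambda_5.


The eigenvalue formula gives lambda_5 = 1/4^5
= 1/1024
= 9.7656e-04

9.7656e-04


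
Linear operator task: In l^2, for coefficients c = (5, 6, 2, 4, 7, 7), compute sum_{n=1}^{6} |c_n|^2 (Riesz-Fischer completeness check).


sum |c_n|^2 = 5^2 + 6^2 + 2^2 + 4^2 + 7^2 + 7^2
= 25 + 36 + 4 + 16 + 49 + 49
= 179

179


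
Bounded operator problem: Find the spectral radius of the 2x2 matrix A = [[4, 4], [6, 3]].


For a 2x2 matrix, eigenvalues satisfy lambda^2 - (trace)*lambda + det = 0
trace = 4 + 3 = 7
det = 4*3 - 4*6 = -12
discriminant = 7^2 - 4*(-12) = 97
spectral radius = max |eigenvalue| = 8.4244

8.4244


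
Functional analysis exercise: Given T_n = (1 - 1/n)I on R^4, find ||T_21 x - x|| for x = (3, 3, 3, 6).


T_21 x - x = (1 - 1/21)x - x = -x/21
||x|| = sqrt(63) = 7.9373
||T_21 x - x|| = ||x||/21 = 7.9373/21 = 0.3780

0.3780


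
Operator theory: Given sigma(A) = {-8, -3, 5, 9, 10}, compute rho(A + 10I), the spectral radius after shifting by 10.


Spectrum of A + 10I = {2, 7, 15, 19, 20}
Spectral radius = max |lambda| over the shifted spectrum
= max(2, 7, 15, 19, 20) = 20

20


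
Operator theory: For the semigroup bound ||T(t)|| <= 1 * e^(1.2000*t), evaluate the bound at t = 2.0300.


||T(2.0300)|| <= 1 * exp(1.2000 * 2.0300)
= 1 * exp(2.4360)
= 1 * 11.4272
= 11.4272

11.4272


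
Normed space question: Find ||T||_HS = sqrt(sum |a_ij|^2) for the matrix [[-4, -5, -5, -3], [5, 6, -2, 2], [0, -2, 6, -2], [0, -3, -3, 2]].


The Hilbert-Schmidt norm is sqrt(sum of squares of all entries).
Sum of squares = (-4)^2 + (-5)^2 + (-5)^2 + (-3)^2 + 5^2 + 6^2 + (-2)^2 + 2^2 + 0^2 + (-2)^2 + 6^2 + (-2)^2 + 0^2 + (-3)^2 + (-3)^2 + 2^2
= 16 + 25 + 25 + 9 + 25 + 36 + 4 + 4 + 0 + 4 + 36 + 4 + 0 + 9 + 9 + 4 = 210
||T||_HS = sqrt(210) = 14.4914

14.4914


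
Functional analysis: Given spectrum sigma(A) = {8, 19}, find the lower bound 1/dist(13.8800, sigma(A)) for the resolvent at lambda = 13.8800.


dist(13.8800, {8, 19}) = min(|13.8800 - 8|, |13.8800 - 19|)
= min(5.8800, 5.1200) = 5.1200
Resolvent bound = 1/5.1200 = 0.1953

0.1953


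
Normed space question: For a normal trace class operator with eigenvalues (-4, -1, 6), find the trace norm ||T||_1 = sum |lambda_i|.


For a normal operator, singular values equal |eigenvalues|.
Trace norm = sum |lambda_i| = 4 + 1 + 6
= 11

11


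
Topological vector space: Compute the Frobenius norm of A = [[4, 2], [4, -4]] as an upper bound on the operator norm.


||A||_F^2 = sum a_ij^2
= 4^2 + 2^2 + 4^2 + (-4)^2
= 16 + 4 + 16 + 16 = 52
||A||_F = sqrt(52) = 7.2111

7.2111


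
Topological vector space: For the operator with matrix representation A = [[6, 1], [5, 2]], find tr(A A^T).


trace(A * A^T) = sum of squares of all entries
= 6^2 + 1^2 + 5^2 + 2^2
= 36 + 1 + 25 + 4
= 66

66


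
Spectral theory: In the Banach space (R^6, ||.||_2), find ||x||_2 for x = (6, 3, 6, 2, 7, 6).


The l^2 norm = (sum |x_i|^2)^(1/2)
Sum of 2th powers = 36 + 9 + 36 + 4 + 49 + 36 = 170
||x||_2 = (170)^(1/2) = 13.0384

13.0384


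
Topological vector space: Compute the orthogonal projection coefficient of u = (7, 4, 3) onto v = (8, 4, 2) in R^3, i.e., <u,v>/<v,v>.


Computing <u,v> = 7*8 + 4*4 + 3*2 = 78
Computing <v,v> = 8^2 + 4^2 + 2^2 = 84
Projection coefficient = 78/84 = 0.9286

0.9286


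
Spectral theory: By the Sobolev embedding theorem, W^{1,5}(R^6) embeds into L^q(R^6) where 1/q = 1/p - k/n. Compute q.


Using the Sobolev embedding formula: 1/q = 1/p - k/n
1/q = 1/5 - 1/6 = 1/30
q = 1/(1/30) = 30

30.0000


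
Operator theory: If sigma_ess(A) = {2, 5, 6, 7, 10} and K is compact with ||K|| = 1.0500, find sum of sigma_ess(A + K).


By Weyl's theorem, the essential spectrum is invariant under compact perturbations.
sigma_ess(A + K) = sigma_ess(A) = {2, 5, 6, 7, 10}
Sum = 2 + 5 + 6 + 7 + 10 = 30

30


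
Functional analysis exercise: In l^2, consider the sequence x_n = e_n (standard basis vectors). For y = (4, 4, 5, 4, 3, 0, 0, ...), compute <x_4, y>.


x_4 = e_4 is the standard basis vector with 1 in position 4.
<x_4, y> = y_4 = 4
As n -> infinity, <x_n, y> -> 0, confirming weak convergence of (x_n) to 0.

4


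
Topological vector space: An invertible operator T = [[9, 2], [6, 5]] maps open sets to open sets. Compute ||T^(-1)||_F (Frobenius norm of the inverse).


det(T) = 9*5 - 2*6 = 33
T^(-1) = (1/33) * [[5, -2], [-6, 9]] = [[0.1515, -0.0606], [-0.1818, 0.2727]]
||T^(-1)||_F^2 = 0.1515^2 + (-0.0606)^2 + (-0.1818)^2 + 0.2727^2 = 0.1341
||T^(-1)||_F = sqrt(0.1341) = 0.3662

0.3662


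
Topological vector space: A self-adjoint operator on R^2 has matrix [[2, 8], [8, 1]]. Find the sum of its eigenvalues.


For a self-adjoint (symmetric) matrix, the eigenvalues are real.
The sum of eigenvalues equals the trace of the matrix.
trace = 2 + 1 = 3

3


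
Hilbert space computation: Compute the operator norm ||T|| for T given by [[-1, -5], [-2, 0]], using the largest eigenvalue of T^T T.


A^T A = [[5, 5], [5, 25]]
trace(A^T A) = 30, det(A^T A) = 100
discriminant = 30^2 - 4*100 = 500
Largest eigenvalue of A^T A = (trace + sqrt(disc))/2 = 26.1803
||T|| = sqrt(26.1803) = 5.1167

5.1167


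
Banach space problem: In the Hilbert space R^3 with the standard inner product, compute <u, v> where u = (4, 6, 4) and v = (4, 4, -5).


Computing the standard inner product <u, v> = sum u_i * v_i
= 4*4 + 6*4 + 4*-5
= 16 + 24 + -20
= 20

20


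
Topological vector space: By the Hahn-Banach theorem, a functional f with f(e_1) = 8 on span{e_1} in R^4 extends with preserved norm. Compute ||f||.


The norm of f is given by ||f|| = sup_{||x||=1} |f(x)|.
On span{e_1}, ||e_1|| = 1, so ||f|| = |f(e_1)| / ||e_1||
= |8| / 1 = 8.0000

8.0000


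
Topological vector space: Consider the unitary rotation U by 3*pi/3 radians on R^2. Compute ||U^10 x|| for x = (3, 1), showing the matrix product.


U is a rotation by theta = 3*pi/3
U^10 = rotation by 10*theta = 30*pi/3 = 0*pi/3 (mod 2*pi)
cos(0*pi/3) = 1.0000, sin(0*pi/3) = 0.0000
U^10 x = (1.0000 * 3 - 0.0000 * 1, 0.0000 * 3 + 1.0000 * 1)
= (3.0000, 1.0000)
||U^10 x|| = sqrt(3.0000^2 + 1.0000^2) = sqrt(10.0000) = 3.1623

3.1623


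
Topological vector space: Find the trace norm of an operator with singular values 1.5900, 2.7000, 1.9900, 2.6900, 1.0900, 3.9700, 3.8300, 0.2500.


The nuclear norm is the sum of all singular values.
||T||_1 = 1.5900 + 2.7000 + 1.9900 + 2.6900 + 1.0900 + 3.9700 + 3.8300 + 0.2500
= 18.1100

18.1100


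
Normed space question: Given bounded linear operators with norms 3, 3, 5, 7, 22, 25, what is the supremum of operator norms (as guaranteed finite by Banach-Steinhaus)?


By the Uniform Boundedness Principle, the supremum of norms is finite.
sup_k ||T_k|| = max(3, 3, 5, 7, 22, 25) = 25

25


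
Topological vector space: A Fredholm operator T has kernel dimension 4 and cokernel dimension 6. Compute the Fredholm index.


The Fredholm index is defined as ind(T) = dim(ker T) - dim(coker T)
= 4 - 6
= -2

-2


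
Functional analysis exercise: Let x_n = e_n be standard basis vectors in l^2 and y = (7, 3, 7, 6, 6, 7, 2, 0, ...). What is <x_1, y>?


x_1 = e_1 is the standard basis vector with 1 in position 1.
<x_1, y> = y_1 = 7
As n -> infinity, <x_n, y> -> 0, confirming weak convergence of (x_n) to 0.

7


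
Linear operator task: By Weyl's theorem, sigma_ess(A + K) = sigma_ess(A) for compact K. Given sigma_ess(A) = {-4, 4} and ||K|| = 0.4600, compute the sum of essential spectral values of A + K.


By Weyl's theorem, the essential spectrum is invariant under compact perturbations.
sigma_ess(A + K) = sigma_ess(A) = {-4, 4}
Sum = -4 + 4 = 0

0


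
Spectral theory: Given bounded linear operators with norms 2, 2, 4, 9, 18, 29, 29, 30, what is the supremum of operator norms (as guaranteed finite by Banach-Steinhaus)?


By the Uniform Boundedness Principle, the supremum of norms is finite.
sup_k ||T_k|| = max(2, 2, 4, 9, 18, 29, 29, 30) = 30

30


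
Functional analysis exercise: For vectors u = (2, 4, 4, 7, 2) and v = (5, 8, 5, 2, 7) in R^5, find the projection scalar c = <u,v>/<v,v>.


Computing <u,v> = 2*5 + 4*8 + 4*5 + 7*2 + 2*7 = 90
Computing <v,v> = 5^2 + 8^2 + 5^2 + 2^2 + 7^2 = 167
Projection coefficient = 90/167 = 0.5389

0.5389


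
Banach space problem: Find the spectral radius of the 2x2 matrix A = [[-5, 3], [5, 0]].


For a 2x2 matrix, eigenvalues satisfy lambda^2 - (trace)*lambda + det = 0
trace = -5 + 0 = -5
det = -5*0 - 3*5 = -15
discriminant = (-5)^2 - 4*(-15) = 85
spectral radius = max |eigenvalue| = 7.1098

7.1098


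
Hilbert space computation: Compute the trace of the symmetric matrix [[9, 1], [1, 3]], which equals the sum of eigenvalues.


For a self-adjoint (symmetric) matrix, the eigenvalues are real.
The sum of eigenvalues equals the trace of the matrix.
trace = 9 + 3 = 12

12


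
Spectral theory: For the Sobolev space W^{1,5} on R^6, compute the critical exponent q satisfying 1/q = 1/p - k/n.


Using the Sobolev embedding formula: 1/q = 1/p - k/n
1/q = 1/5 - 1/6 = 1/30
q = 1/(1/30) = 30

30.0000


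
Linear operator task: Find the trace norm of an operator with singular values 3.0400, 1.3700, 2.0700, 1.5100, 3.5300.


The nuclear norm is the sum of all singular values.
||T||_1 = 3.0400 + 1.3700 + 2.0700 + 1.5100 + 3.5300
= 11.5200

11.5200


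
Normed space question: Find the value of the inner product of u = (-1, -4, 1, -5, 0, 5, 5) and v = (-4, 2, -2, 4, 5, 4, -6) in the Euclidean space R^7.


Computing the standard inner product <u, v> = sum u_i * v_i
= -1*-4 + -4*2 + 1*-2 + -5*4 + 0*5 + 5*4 + 5*-6
= 4 + -8 + -2 + -20 + 0 + 20 + -30
= -36

-36


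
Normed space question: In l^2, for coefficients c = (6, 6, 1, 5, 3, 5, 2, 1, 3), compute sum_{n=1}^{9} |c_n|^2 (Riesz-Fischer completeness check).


sum |c_n|^2 = 6^2 + 6^2 + 1^2 + 5^2 + 3^2 + 5^2 + 2^2 + 1^2 + 3^2
= 36 + 36 + 1 + 25 + 9 + 25 + 4 + 1 + 9
= 146

146


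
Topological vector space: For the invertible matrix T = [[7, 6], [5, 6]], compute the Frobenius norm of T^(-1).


det(T) = 7*6 - 6*5 = 12
T^(-1) = (1/12) * [[6, -6], [-5, 7]] = [[0.5000, -0.5000], [-0.4167, 0.5833]]
||T^(-1)||_F^2 = 0.5000^2 + (-0.5000)^2 + (-0.4167)^2 + 0.5833^2 = 1.0139
||T^(-1)||_F = sqrt(1.0139) = 1.0069

1.0069


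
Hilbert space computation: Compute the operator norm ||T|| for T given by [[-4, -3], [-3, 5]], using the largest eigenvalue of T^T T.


A^T A = [[25, -3], [-3, 34]]
trace(A^T A) = 59, det(A^T A) = 841
discriminant = 59^2 - 4*841 = 117
Largest eigenvalue of A^T A = (trace + sqrt(disc))/2 = 34.9083
||T|| = sqrt(34.9083) = 5.9083

5.9083


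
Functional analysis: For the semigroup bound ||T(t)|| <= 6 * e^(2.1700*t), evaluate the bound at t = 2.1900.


||T(2.1900)|| <= 6 * exp(2.1700 * 2.1900)
= 6 * exp(4.7523)
= 6 * 115.8504
= 695.1026

695.1026


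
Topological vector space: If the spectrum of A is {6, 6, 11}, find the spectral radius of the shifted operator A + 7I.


Spectrum of A + 7I = {13, 13, 18}
Spectral radius = max |lambda| over the shifted spectrum
= max(13, 13, 18) = 18

18


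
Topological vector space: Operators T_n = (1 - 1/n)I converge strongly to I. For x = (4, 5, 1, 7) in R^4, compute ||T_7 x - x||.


T_7 x - x = (1 - 1/7)x - x = -x/7
||x|| = sqrt(91) = 9.5394
||T_7 x - x|| = ||x||/7 = 9.5394/7 = 1.3628

1.3628


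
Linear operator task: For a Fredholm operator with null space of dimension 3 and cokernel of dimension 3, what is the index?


The Fredholm index is defined as ind(T) = dim(ker T) - dim(coker T)
= 3 - 3
= 0

0


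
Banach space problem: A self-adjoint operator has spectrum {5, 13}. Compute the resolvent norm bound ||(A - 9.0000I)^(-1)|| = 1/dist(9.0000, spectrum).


dist(9.0000, {5, 13}) = min(|9.0000 - 5|, |9.0000 - 13|)
= min(4.0000, 4.0000) = 4.0000
Resolvent bound = 1/4.0000 = 0.2500

0.2500


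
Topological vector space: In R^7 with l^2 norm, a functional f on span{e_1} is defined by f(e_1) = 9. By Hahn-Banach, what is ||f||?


The norm of f is given by ||f|| = sup_{||x||=1} |f(x)|.
On span{e_1}, ||e_1|| = 1, so ||f|| = |f(e_1)| / ||e_1||
= |9| / 1 = 9.0000

9.0000


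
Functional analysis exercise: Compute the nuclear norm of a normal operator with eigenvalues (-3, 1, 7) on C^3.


For a normal operator, singular values equal |eigenvalues|.
Trace norm = sum |lambda_i| = 3 + 1 + 7
= 11

11


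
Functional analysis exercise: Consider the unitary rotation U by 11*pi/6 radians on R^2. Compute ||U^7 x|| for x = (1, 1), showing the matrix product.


U is a rotation by theta = 11*pi/6
U^7 = rotation by 7*theta = 77*pi/6 = 5*pi/6 (mod 2*pi)
cos(5*pi/6) = -0.8660, sin(5*pi/6) = 0.5000
U^7 x = (-0.8660 * 1 - 0.5000 * 1, 0.5000 * 1 + -0.8660 * 1)
= (-1.3660, -0.3660)
||U^7 x|| = sqrt((-1.3660)^2 + (-0.3660)^2) = sqrt(2.0000) = 1.4142

1.4142


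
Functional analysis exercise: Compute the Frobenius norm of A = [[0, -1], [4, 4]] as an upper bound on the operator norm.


||A||_F^2 = sum a_ij^2
= 0^2 + (-1)^2 + 4^2 + 4^2
= 0 + 1 + 16 + 16 = 33
||A||_F = sqrt(33) = 5.7446

5.7446


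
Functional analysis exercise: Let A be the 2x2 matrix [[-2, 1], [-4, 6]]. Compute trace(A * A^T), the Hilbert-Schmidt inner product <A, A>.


trace(A * A^T) = sum of squares of all entries
= (-2)^2 + 1^2 + (-4)^2 + 6^2
= 4 + 1 + 16 + 36
= 57

57


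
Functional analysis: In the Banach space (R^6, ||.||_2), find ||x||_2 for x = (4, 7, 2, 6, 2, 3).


The l^2 norm = (sum |x_i|^2)^(1/2)
Sum of 2th powers = 16 + 49 + 4 + 36 + 4 + 9 = 118
||x||_2 = (118)^(1/2) = 10.8628

10.8628


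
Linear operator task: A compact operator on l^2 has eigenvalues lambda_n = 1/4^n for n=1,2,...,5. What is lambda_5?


The eigenvalue formula gives lambda_5 = 1/4^5
= 1/1024
= 9.7656e-04

9.7656e-04


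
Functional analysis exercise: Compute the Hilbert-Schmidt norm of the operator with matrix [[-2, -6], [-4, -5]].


The Hilbert-Schmidt norm is sqrt(sum of squares of all entries).
Sum of squares = (-2)^2 + (-6)^2 + (-4)^2 + (-5)^2
= 4 + 36 + 16 + 25 = 81
||T||_HS = sqrt(81) = 9.0000

9.0000


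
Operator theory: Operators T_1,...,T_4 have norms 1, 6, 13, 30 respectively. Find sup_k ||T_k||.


By the Uniform Boundedness Principle, the supremum of norms is finite.
sup_k ||T_k|| = max(1, 6, 13, 30) = 30

30


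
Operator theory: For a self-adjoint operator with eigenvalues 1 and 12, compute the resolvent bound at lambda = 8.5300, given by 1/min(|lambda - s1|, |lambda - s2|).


dist(8.5300, {1, 12}) = min(|8.5300 - 1|, |8.5300 - 12|)
= min(7.5300, 3.4700) = 3.4700
Resolvent bound = 1/3.4700 = 0.2882

0.2882


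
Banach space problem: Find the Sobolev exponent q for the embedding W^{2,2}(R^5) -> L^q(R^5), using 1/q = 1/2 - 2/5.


Using the Sobolev embedding formula: 1/q = 1/p - k/n
1/q = 1/2 - 2/5 = 1/10
q = 1/(1/10) = 10

10.0000


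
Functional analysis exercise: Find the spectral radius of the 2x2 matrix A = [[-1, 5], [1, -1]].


For a 2x2 matrix, eigenvalues satisfy lambda^2 - (trace)*lambda + det = 0
trace = -1 + -1 = -2
det = -1*-1 - 5*1 = -4
discriminant = (-2)^2 - 4*(-4) = 20
spectral radius = max |eigenvalue| = 3.2361

3.2361


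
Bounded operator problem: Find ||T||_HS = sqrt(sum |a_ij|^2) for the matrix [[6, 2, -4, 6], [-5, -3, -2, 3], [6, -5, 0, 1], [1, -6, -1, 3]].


The Hilbert-Schmidt norm is sqrt(sum of squares of all entries).
Sum of squares = 6^2 + 2^2 + (-4)^2 + 6^2 + (-5)^2 + (-3)^2 + (-2)^2 + 3^2 + 6^2 + (-5)^2 + 0^2 + 1^2 + 1^2 + (-6)^2 + (-1)^2 + 3^2
= 36 + 4 + 16 + 36 + 25 + 9 + 4 + 9 + 36 + 25 + 0 + 1 + 1 + 36 + 1 + 9 = 248
||T||_HS = sqrt(248) = 15.7480

15.7480


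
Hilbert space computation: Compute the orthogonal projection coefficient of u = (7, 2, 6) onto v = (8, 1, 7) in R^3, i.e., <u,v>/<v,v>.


Computing <u,v> = 7*8 + 2*1 + 6*7 = 100
Computing <v,v> = 8^2 + 1^2 + 7^2 = 114
Projection coefficient = 100/114 = 0.8772

0.8772


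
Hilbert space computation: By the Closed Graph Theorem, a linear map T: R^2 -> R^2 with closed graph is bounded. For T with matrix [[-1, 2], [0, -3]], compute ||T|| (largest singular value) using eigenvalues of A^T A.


A^T A = [[1, -2], [-2, 13]]
trace(A^T A) = 14, det(A^T A) = 9
discriminant = 14^2 - 4*9 = 160
Largest eigenvalue of A^T A = (trace + sqrt(disc))/2 = 13.3246
||T|| = sqrt(13.3246) = 3.6503

3.6503


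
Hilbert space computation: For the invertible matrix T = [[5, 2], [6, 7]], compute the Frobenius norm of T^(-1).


det(T) = 5*7 - 2*6 = 23
T^(-1) = (1/23) * [[7, -2], [-6, 5]] = [[0.3043, -0.0870], [-0.2609, 0.2174]]
||T^(-1)||_F^2 = 0.3043^2 + (-0.0870)^2 + (-0.2609)^2 + 0.2174^2 = 0.2155
||T^(-1)||_F = sqrt(0.2155) = 0.4642

0.4642


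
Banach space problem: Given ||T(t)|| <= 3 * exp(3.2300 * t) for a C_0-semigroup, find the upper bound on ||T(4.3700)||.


||T(4.3700)|| <= 3 * exp(3.2300 * 4.3700)
= 3 * exp(14.1151)
= 3 * 1.3493e+06
= 4.0479e+06

4.0479e+06


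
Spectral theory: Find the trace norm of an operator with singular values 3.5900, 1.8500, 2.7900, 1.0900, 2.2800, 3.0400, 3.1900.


The nuclear norm is the sum of all singular values.
||T||_1 = 3.5900 + 1.8500 + 2.7900 + 1.0900 + 2.2800 + 3.0400 + 3.1900
= 17.8300

17.8300


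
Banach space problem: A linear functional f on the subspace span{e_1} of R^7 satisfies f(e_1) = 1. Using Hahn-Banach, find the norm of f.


The norm of f is given by ||f|| = sup_{||x||=1} |f(x)|.
On span{e_1}, ||e_1|| = 1, so ||f|| = |f(e_1)| / ||e_1||
= |1| / 1 = 1.0000

1.0000


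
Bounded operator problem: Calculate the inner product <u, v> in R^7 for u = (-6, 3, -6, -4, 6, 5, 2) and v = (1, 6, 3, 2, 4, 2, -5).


Computing the standard inner product <u, v> = sum u_i * v_i
= -6*1 + 3*6 + -6*3 + -4*2 + 6*4 + 5*2 + 2*-5
= -6 + 18 + -18 + -8 + 24 + 10 + -10
= 10

10


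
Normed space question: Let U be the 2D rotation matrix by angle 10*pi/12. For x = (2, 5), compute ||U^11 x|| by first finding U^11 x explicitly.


U is a rotation by theta = 10*pi/12
U^11 = rotation by 11*theta = 110*pi/12 = 14*pi/12 (mod 2*pi)
cos(14*pi/12) = -0.8660, sin(14*pi/12) = -0.5000
U^11 x = (-0.8660 * 2 - -0.5000 * 5, -0.5000 * 2 + -0.8660 * 5)
= (0.7679, -5.3301)
||U^11 x|| = sqrt(0.7679^2 + (-5.3301)^2) = sqrt(29.0000) = 5.3852

5.3852


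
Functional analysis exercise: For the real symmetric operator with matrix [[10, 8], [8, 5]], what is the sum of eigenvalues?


For a self-adjoint (symmetric) matrix, the eigenvalues are real.
The sum of eigenvalues equals the trace of the matrix.
trace = 10 + 5 = 15

15


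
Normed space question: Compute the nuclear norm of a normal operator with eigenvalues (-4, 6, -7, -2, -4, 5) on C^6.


For a normal operator, singular values equal |eigenvalues|.
Trace norm = sum |lambda_i| = 4 + 6 + 7 + 2 + 4 + 5
= 28

28


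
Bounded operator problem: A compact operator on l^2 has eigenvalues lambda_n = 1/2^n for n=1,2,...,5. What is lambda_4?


The eigenvalue formula gives lambda_4 = 1/2^4
= 1/16
= 0.0625

0.0625


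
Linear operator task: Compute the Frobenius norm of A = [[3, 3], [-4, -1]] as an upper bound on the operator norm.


||A||_F^2 = sum a_ij^2
= 3^2 + 3^2 + (-4)^2 + (-1)^2
= 9 + 9 + 16 + 1 = 35
||A||_F = sqrt(35) = 5.9161

5.9161


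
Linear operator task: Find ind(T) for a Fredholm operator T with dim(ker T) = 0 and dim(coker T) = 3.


The Fredholm index is defined as ind(T) = dim(ker T) - dim(coker T)
= 0 - 3
= -3

-3


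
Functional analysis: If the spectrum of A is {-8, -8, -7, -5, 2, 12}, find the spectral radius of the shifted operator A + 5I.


Spectrum of A + 5I = {-3, -3, -2, 0, 7, 17}
Spectral radius = max |lambda| over the shifted spectrum
= max(3, 3, 2, 0, 7, 17) = 17

17


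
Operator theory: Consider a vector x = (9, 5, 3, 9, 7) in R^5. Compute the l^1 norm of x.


The l^1 norm equals the sum of absolute values of all components.
||x||_1 = 9 + 5 + 3 + 9 + 7
= 33

33.0000


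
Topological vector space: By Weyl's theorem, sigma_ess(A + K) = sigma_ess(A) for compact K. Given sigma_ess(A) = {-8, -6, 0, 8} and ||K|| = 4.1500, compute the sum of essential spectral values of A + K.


By Weyl's theorem, the essential spectrum is invariant under compact perturbations.
sigma_ess(A + K) = sigma_ess(A) = {-8, -6, 0, 8}
Sum = -8 + -6 + 0 + 8 = -6

-6


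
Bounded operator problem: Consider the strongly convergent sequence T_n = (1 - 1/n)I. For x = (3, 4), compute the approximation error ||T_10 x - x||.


T_10 x - x = (1 - 1/10)x - x = -x/10
||x|| = sqrt(25) = 5.0000
||T_10 x - x|| = ||x||/10 = 5.0000/10 = 0.5000

0.5000


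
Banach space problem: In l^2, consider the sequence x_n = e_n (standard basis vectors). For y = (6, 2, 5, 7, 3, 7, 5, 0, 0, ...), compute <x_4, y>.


x_4 = e_4 is the standard basis vector with 1 in position 4.
<x_4, y> = y_4 = 7
As n -> infinity, <x_n, y> -> 0, confirming weak convergence of (x_n) to 0.

7


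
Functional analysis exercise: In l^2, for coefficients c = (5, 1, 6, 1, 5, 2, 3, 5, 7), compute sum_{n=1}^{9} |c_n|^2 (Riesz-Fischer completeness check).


sum |c_n|^2 = 5^2 + 1^2 + 6^2 + 1^2 + 5^2 + 2^2 + 3^2 + 5^2 + 7^2
= 25 + 1 + 36 + 1 + 25 + 4 + 9 + 25 + 49
= 175

175


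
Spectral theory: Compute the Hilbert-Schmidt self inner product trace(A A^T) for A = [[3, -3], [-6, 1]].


trace(A * A^T) = sum of squares of all entries
= 3^2 + (-3)^2 + (-6)^2 + 1^2
= 9 + 9 + 36 + 1
= 55

55


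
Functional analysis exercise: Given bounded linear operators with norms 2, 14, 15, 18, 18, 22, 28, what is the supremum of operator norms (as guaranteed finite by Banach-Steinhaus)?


By the Uniform Boundedness Principle, the supremum of norms is finite.
sup_k ||T_k|| = max(2, 14, 15, 18, 18, 22, 28) = 28

28


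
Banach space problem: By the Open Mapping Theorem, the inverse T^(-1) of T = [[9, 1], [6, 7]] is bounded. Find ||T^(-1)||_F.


det(T) = 9*7 - 1*6 = 57
T^(-1) = (1/57) * [[7, -1], [-6, 9]] = [[0.1228, -0.0175], [-0.1053, 0.1579]]
||T^(-1)||_F^2 = 0.1228^2 + (-0.0175)^2 + (-0.1053)^2 + 0.1579^2 = 0.0514
||T^(-1)||_F = sqrt(0.0514) = 0.2267

0.2267


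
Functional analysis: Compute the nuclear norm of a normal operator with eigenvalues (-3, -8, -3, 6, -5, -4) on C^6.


For a normal operator, singular values equal |eigenvalues|.
Trace norm = sum |lambda_i| = 3 + 8 + 3 + 6 + 5 + 4
= 29

29


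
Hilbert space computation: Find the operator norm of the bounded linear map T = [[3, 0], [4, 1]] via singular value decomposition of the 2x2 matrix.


A^T A = [[25, 4], [4, 1]]
trace(A^T A) = 26, det(A^T A) = 9
discriminant = 26^2 - 4*9 = 640
Largest eigenvalue of A^T A = (trace + sqrt(disc))/2 = 25.6491
||T|| = sqrt(25.6491) = 5.0645

5.0645


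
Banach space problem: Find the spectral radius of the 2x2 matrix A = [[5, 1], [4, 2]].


For a 2x2 matrix, eigenvalues satisfy lambda^2 - (trace)*lambda + det = 0
trace = 5 + 2 = 7
det = 5*2 - 1*4 = 6
discriminant = 7^2 - 4*(6) = 25
spectral radius = max |eigenvalue| = 6.0000

6.0000


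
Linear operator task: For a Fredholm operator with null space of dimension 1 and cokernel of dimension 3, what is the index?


The Fredholm index is defined as ind(T) = dim(ker T) - dim(coker T)
= 1 - 3
= -2

-2


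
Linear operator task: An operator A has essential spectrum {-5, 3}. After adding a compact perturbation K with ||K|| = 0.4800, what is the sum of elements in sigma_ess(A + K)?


By Weyl's theorem, the essential spectrum is invariant under compact perturbations.
sigma_ess(A + K) = sigma_ess(A) = {-5, 3}
Sum = -5 + 3 = -2

-2


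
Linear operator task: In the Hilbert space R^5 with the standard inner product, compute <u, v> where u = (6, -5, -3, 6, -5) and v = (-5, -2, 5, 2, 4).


Computing the standard inner product <u, v> = sum u_i * v_i
= 6*-5 + -5*-2 + -3*5 + 6*2 + -5*4
= -30 + 10 + -15 + 12 + -20
= -43

-43


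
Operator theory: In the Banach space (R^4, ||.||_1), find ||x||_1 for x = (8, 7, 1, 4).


The l^1 norm equals the sum of absolute values of all components.
||x||_1 = 8 + 7 + 1 + 4
= 20

20.0000


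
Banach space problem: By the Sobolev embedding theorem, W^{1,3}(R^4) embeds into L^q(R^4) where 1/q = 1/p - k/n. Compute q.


Using the Sobolev embedding formula: 1/q = 1/p - k/n
1/q = 1/3 - 1/4 = 1/12
q = 1/(1/12) = 12

12.0000


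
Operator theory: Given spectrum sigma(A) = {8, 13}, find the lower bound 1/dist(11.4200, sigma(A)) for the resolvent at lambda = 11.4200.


dist(11.4200, {8, 13}) = min(|11.4200 - 8|, |11.4200 - 13|)
= min(3.4200, 1.5800) = 1.5800
Resolvent bound = 1/1.5800 = 0.6329

0.6329


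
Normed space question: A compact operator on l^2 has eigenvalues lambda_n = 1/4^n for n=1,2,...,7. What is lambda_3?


The eigenvalue formula gives lambda_3 = 1/4^3
= 1/64
= 0.0156

0.0156


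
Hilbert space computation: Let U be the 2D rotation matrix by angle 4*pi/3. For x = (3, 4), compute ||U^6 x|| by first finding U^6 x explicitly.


U is a rotation by theta = 4*pi/3
U^6 = rotation by 6*theta = 24*pi/3 = 0*pi/3 (mod 2*pi)
cos(0*pi/3) = 1.0000, sin(0*pi/3) = 0.0000
U^6 x = (1.0000 * 3 - 0.0000 * 4, 0.0000 * 3 + 1.0000 * 4)
= (3.0000, 4.0000)
||U^6 x|| = sqrt(3.0000^2 + 4.0000^2) = sqrt(25.0000) = 5.0000

5.0000


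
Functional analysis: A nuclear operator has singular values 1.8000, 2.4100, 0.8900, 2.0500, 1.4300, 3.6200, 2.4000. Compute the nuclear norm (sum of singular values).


The nuclear norm is the sum of all singular values.
||T||_1 = 1.8000 + 2.4100 + 0.8900 + 2.0500 + 1.4300 + 3.6200 + 2.4000
= 14.6000

14.6000


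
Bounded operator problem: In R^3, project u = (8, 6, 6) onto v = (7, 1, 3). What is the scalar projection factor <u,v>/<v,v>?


Computing <u,v> = 8*7 + 6*1 + 6*3 = 80
Computing <v,v> = 7^2 + 1^2 + 3^2 = 59
Projection coefficient = 80/59 = 1.3559

1.3559


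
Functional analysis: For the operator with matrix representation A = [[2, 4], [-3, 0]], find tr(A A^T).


trace(A * A^T) = sum of squares of all entries
= 2^2 + 4^2 + (-3)^2 + 0^2
= 4 + 16 + 9 + 0
= 29

29


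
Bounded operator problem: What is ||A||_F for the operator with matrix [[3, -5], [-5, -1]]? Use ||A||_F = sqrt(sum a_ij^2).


||A||_F^2 = sum a_ij^2
= 3^2 + (-5)^2 + (-5)^2 + (-1)^2
= 9 + 25 + 25 + 1 = 60
||A||_F = sqrt(60) = 7.7460

7.7460


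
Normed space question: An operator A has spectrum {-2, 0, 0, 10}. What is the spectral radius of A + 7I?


Spectrum of A + 7I = {5, 7, 7, 17}
Spectral radius = max |lambda| over the shifted spectrum
= max(5, 7, 7, 17) = 17

17


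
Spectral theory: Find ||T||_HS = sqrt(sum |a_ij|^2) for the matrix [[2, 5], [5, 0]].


The Hilbert-Schmidt norm is sqrt(sum of squares of all entries).
Sum of squares = 2^2 + 5^2 + 5^2 + 0^2
= 4 + 25 + 25 + 0 = 54
||T||_HS = sqrt(54) = 7.3485

7.3485


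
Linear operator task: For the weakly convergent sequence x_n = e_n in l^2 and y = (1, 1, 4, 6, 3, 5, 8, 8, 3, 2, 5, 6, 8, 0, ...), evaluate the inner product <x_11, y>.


x_11 = e_11 is the standard basis vector with 1 in position 11.
<x_11, y> = y_11 = 5
As n -> infinity, <x_n, y> -> 0, confirming weak convergence of (x_n) to 0.

5


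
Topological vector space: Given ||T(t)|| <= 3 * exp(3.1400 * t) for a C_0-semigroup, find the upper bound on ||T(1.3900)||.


||T(1.3900)|| <= 3 * exp(3.1400 * 1.3900)
= 3 * exp(4.3646)
= 3 * 78.6179
= 235.8538

235.8538


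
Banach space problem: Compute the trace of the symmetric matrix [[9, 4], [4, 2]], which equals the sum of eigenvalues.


For a self-adjoint (symmetric) matrix, the eigenvalues are real.
The sum of eigenvalues equals the trace of the matrix.
trace = 9 + 2 = 11

11


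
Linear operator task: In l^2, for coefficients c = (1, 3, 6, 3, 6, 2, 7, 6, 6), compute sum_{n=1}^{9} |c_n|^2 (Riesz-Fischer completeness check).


sum |c_n|^2 = 1^2 + 3^2 + 6^2 + 3^2 + 6^2 + 2^2 + 7^2 + 6^2 + 6^2
= 1 + 9 + 36 + 9 + 36 + 4 + 49 + 36 + 36
= 216

216


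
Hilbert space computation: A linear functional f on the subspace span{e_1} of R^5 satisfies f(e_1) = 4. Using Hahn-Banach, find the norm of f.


The norm of f is given by ||f|| = sup_{||x||=1} |f(x)|.
On span{e_1}, ||e_1|| = 1, so ||f|| = |f(e_1)| / ||e_1||
= |4| / 1 = 4.0000

4.0000


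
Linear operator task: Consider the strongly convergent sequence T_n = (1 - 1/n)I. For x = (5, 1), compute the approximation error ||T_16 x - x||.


T_16 x - x = (1 - 1/16)x - x = -x/16
||x|| = sqrt(26) = 5.0990
||T_16 x - x|| = ||x||/16 = 5.0990/16 = 0.3187

0.3187


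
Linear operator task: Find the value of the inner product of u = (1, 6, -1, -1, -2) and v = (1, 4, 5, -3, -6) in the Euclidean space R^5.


Computing the standard inner product <u, v> = sum u_i * v_i
= 1*1 + 6*4 + -1*5 + -1*-3 + -2*-6
= 1 + 24 + -5 + 3 + 12
= 35

35


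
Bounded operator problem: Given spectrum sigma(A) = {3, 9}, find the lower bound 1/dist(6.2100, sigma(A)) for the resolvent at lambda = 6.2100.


dist(6.2100, {3, 9}) = min(|6.2100 - 3|, |6.2100 - 9|)
= min(3.2100, 2.7900) = 2.7900
Resolvent bound = 1/2.7900 = 0.3584

0.3584


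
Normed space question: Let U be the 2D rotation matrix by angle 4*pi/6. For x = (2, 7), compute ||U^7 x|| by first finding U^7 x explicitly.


U is a rotation by theta = 4*pi/6
U^7 = rotation by 7*theta = 28*pi/6 = 4*pi/6 (mod 2*pi)
cos(4*pi/6) = -0.5000, sin(4*pi/6) = 0.8660
U^7 x = (-0.5000 * 2 - 0.8660 * 7, 0.8660 * 2 + -0.5000 * 7)
= (-7.0622, -1.7679)
||U^7 x|| = sqrt((-7.0622)^2 + (-1.7679)^2) = sqrt(53.0000) = 7.2801

7.2801


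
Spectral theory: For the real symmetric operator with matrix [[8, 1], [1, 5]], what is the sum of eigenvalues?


For a self-adjoint (symmetric) matrix, the eigenvalues are real.
The sum of eigenvalues equals the trace of the matrix.
trace = 8 + 5 = 13

13


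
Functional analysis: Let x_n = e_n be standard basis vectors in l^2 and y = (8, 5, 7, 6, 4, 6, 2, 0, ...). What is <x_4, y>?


x_4 = e_4 is the standard basis vector with 1 in position 4.
<x_4, y> = y_4 = 6
As n -> infinity, <x_n, y> -> 0, confirming weak convergence of (x_n) to 0.

6


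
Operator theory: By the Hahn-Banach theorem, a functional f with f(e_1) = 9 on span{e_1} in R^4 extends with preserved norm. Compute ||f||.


The norm of f is given by ||f|| = sup_{||x||=1} |f(x)|.
On span{e_1}, ||e_1|| = 1, so ||f|| = |f(e_1)| / ||e_1||
= |9| / 1 = 9.0000

9.0000


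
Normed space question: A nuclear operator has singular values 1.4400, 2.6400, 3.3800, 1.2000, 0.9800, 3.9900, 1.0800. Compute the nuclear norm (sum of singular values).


The nuclear norm is the sum of all singular values.
||T||_1 = 1.4400 + 2.6400 + 3.3800 + 1.2000 + 0.9800 + 3.9900 + 1.0800
= 14.7100

14.7100


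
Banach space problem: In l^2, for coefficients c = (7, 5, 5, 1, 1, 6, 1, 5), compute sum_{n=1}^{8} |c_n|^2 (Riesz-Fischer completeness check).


sum |c_n|^2 = 7^2 + 5^2 + 5^2 + 1^2 + 1^2 + 6^2 + 1^2 + 5^2
= 49 + 25 + 25 + 1 + 1 + 36 + 1 + 25
= 163

163


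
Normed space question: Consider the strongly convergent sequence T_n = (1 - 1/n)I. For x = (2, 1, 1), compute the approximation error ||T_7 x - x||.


T_7 x - x = (1 - 1/7)x - x = -x/7
||x|| = sqrt(6) = 2.4495
||T_7 x - x|| = ||x||/7 = 2.4495/7 = 0.3499

0.3499


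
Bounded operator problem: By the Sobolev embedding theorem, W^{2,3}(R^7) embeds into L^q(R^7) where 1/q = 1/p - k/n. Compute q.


Using the Sobolev embedding formula: 1/q = 1/p - k/n
1/q = 1/3 - 2/7 = 1/21
q = 1/(1/21) = 21

21.0000


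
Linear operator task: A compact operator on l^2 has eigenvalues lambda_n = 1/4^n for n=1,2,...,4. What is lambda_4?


The eigenvalue formula gives lambda_4 = 1/4^4
= 1/256
= 0.0039

0.0039


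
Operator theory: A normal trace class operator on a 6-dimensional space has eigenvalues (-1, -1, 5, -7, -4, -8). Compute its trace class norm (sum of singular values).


For a normal operator, singular values equal |eigenvalues|.
Trace norm = sum |lambda_i| = 1 + 1 + 5 + 7 + 4 + 8
= 26

26


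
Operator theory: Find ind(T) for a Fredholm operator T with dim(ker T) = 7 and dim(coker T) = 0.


The Fredholm index is defined as ind(T) = dim(ker T) - dim(coker T)
= 7 - 0
= 7

7


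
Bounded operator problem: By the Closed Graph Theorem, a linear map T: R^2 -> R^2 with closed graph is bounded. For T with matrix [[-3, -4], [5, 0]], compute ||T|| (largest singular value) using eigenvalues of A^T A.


A^T A = [[34, 12], [12, 16]]
trace(A^T A) = 50, det(A^T A) = 400
discriminant = 50^2 - 4*400 = 900
Largest eigenvalue of A^T A = (trace + sqrt(disc))/2 = 40.0000
||T|| = sqrt(40.0000) = 6.3246

6.3246


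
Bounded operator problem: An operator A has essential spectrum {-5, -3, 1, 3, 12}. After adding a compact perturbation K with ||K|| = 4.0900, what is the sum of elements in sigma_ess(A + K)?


By Weyl's theorem, the essential spectrum is invariant under compact perturbations.
sigma_ess(A + K) = sigma_ess(A) = {-5, -3, 1, 3, 12}
Sum = -5 + -3 + 1 + 3 + 12 = 8

8


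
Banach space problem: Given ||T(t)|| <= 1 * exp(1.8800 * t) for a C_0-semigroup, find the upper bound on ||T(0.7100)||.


||T(0.7100)|| <= 1 * exp(1.8800 * 0.7100)
= 1 * exp(1.3348)
= 1 * 3.7992
= 3.7992

3.7992


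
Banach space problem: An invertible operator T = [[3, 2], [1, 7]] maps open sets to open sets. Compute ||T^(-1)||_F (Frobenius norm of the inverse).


det(T) = 3*7 - 2*1 = 19
T^(-1) = (1/19) * [[7, -2], [-1, 3]] = [[0.3684, -0.1053], [-0.0526, 0.1579]]
||T^(-1)||_F^2 = 0.3684^2 + (-0.1053)^2 + (-0.0526)^2 + 0.1579^2 = 0.1745
||T^(-1)||_F = sqrt(0.1745) = 0.4178

0.4178


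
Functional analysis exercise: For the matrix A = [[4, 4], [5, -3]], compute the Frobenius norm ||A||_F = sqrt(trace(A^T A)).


||A||_F^2 = sum a_ij^2
= 4^2 + 4^2 + 5^2 + (-3)^2
= 16 + 16 + 25 + 9 = 66
||A||_F = sqrt(66) = 8.1240

8.1240


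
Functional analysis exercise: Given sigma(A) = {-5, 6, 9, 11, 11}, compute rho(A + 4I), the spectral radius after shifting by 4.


Spectrum of A + 4I = {-1, 10, 13, 15, 15}
Spectral radius = max |lambda| over the shifted spectrum
= max(1, 10, 13, 15, 15) = 15

15


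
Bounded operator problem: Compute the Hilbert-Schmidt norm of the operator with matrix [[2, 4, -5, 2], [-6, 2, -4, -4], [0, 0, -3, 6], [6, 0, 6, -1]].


The Hilbert-Schmidt norm is sqrt(sum of squares of all entries).
Sum of squares = 2^2 + 4^2 + (-5)^2 + 2^2 + (-6)^2 + 2^2 + (-4)^2 + (-4)^2 + 0^2 + 0^2 + (-3)^2 + 6^2 + 6^2 + 0^2 + 6^2 + (-1)^2
= 4 + 16 + 25 + 4 + 36 + 4 + 16 + 16 + 0 + 0 + 9 + 36 + 36 + 0 + 36 + 1 = 239
||T||_HS = sqrt(239) = 15.4596

15.4596


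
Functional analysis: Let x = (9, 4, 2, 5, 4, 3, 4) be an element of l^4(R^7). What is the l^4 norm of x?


The l^4 norm = (sum |x_i|^4)^(1/4)
Sum of 4th powers = 6561 + 256 + 16 + 625 + 256 + 81 + 256 = 8051
||x||_4 = (8051)^(1/4) = 9.4725

9.4725


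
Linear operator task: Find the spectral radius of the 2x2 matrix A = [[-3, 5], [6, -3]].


For a 2x2 matrix, eigenvalues satisfy lambda^2 - (trace)*lambda + det = 0
trace = -3 + -3 = -6
det = -3*-3 - 5*6 = -21
discriminant = (-6)^2 - 4*(-21) = 120
spectral radius = max |eigenvalue| = 8.4772

8.4772


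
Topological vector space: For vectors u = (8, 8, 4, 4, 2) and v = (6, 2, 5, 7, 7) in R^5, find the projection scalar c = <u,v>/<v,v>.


Computing <u,v> = 8*6 + 8*2 + 4*5 + 4*7 + 2*7 = 126
Computing <v,v> = 6^2 + 2^2 + 5^2 + 7^2 + 7^2 = 163
Projection coefficient = 126/163 = 0.7730

0.7730


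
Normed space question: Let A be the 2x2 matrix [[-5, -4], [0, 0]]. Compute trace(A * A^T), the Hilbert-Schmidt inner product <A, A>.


trace(A * A^T) = sum of squares of all entries
= (-5)^2 + (-4)^2 + 0^2 + 0^2
= 25 + 16 + 0 + 0
= 41

41


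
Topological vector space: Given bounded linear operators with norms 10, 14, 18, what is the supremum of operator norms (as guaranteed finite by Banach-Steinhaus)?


By the Uniform Boundedness Principle, the supremum of norms is finite.
sup_k ||T_k|| = max(10, 14, 18) = 18

18


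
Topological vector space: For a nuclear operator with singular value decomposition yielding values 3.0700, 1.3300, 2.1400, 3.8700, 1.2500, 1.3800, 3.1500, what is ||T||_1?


The nuclear norm is the sum of all singular values.
||T||_1 = 3.0700 + 1.3300 + 2.1400 + 3.8700 + 1.2500 + 1.3800 + 3.1500
= 16.1900

16.1900


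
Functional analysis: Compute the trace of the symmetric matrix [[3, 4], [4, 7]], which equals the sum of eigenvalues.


For a self-adjoint (symmetric) matrix, the eigenvalues are real.
The sum of eigenvalues equals the trace of the matrix.
trace = 3 + 7 = 10

10


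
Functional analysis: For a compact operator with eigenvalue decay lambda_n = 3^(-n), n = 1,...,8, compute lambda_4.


The eigenvalue formula gives lambda_4 = 1/3^4
= 1/81
= 0.0123

0.0123


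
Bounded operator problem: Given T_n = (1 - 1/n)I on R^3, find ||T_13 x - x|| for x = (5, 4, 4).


T_13 x - x = (1 - 1/13)x - x = -x/13
||x|| = sqrt(57) = 7.5498
||T_13 x - x|| = ||x||/13 = 7.5498/13 = 0.5808

0.5808


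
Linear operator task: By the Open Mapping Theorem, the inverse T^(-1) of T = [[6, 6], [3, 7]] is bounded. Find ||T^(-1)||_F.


det(T) = 6*7 - 6*3 = 24
T^(-1) = (1/24) * [[7, -6], [-3, 6]] = [[0.2917, -0.2500], [-0.1250, 0.2500]]
||T^(-1)||_F^2 = 0.2917^2 + (-0.2500)^2 + (-0.1250)^2 + 0.2500^2 = 0.2257
||T^(-1)||_F = sqrt(0.2257) = 0.4751

0.4751


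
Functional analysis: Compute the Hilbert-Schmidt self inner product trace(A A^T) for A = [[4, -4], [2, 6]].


trace(A * A^T) = sum of squares of all entries
= 4^2 + (-4)^2 + 2^2 + 6^2
= 16 + 16 + 4 + 36
= 72

72


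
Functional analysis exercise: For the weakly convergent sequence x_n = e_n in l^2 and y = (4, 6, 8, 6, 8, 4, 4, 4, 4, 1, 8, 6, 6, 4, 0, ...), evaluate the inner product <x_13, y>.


x_13 = e_13 is the standard basis vector with 1 in position 13.
<x_13, y> = y_13 = 6
As n -> infinity, <x_n, y> -> 0, confirming weak convergence of (x_n) to 0.

6


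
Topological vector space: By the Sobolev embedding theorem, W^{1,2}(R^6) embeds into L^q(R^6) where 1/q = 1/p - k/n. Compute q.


Using the Sobolev embedding formula: 1/q = 1/p - k/n
1/q = 1/2 - 1/6 = 1/3
q = 1/(1/3) = 3

3.0000


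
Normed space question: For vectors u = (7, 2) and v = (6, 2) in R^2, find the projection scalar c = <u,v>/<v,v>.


Computing <u,v> = 7*6 + 2*2 = 46
Computing <v,v> = 6^2 + 2^2 = 40
Projection coefficient = 46/40 = 1.1500

1.1500


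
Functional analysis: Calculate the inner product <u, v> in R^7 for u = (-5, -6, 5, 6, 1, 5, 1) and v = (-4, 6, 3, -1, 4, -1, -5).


Computing the standard inner product <u, v> = sum u_i * v_i
= -5*-4 + -6*6 + 5*3 + 6*-1 + 1*4 + 5*-1 + 1*-5
= 20 + -36 + 15 + -6 + 4 + -5 + -5
= -13

-13


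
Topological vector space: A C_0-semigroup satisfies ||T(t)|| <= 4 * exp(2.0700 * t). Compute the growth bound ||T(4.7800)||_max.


||T(4.7800)|| <= 4 * exp(2.0700 * 4.7800)
= 4 * exp(9.8946)
= 4 * 19823.0365
= 79292.1460

79292.1460


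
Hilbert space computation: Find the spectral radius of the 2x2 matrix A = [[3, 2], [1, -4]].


For a 2x2 matrix, eigenvalues satisfy lambda^2 - (trace)*lambda + det = 0
trace = 3 + -4 = -1
det = 3*-4 - 2*1 = -14
discriminant = (-1)^2 - 4*(-14) = 57
spectral radius = max |eigenvalue| = 4.2749

4.2749
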